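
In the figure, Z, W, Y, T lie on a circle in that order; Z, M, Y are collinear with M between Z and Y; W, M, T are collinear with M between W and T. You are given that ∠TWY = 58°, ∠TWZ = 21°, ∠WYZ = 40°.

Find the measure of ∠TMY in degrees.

1. ∠TZY = 58°  [same arc YT]
2. ∠WTZ = 40°  [same arc ZW]
3. ∠TMZ = 82°  [△ZMT]
4. ∠TMY = 98°  [linear pair at M on ZY]

∠TMY = 98°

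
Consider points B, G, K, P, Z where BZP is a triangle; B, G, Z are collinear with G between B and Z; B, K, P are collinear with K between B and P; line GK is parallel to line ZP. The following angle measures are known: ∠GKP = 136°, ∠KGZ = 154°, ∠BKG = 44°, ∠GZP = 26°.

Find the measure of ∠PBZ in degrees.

1. ∠BGK = 26°  [linear pair at G on BZ]
2. ∠GBK = 110°  [△BGK]
3. ∠PBZ = 110°  [G on BZ, K on BP]

∠PBZ = 110°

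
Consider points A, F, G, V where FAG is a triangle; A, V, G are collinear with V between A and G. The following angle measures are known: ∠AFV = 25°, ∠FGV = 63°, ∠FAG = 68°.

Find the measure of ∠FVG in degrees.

∠FVG = 93°

1. ∠FAV = 68°  [V on ray AG]
2. ∠AVF = 87°  [△FAV]
3. ∠FVG = 93°  [linear pair at V on AG]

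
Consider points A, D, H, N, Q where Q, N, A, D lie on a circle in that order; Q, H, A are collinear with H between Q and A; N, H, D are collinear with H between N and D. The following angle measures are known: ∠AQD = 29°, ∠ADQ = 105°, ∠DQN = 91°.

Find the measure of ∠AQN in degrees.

∠AQN = 62°

1. ∠AND = 29°  [same arc AD]
2. ∠DAN = 89°  [cyclic QNAD, opposite ∠Q+∠A]
3. ∠ADN = 62°  [△NAD]
4. ∠AQN = 62°  [same arc NA]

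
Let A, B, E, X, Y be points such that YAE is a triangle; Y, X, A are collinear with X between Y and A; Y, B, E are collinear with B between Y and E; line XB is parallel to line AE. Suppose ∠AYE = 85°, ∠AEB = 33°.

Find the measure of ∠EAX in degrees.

1. ∠AEY = 33°  [B on ray EY]
2. ∠EAY = 62°  [△YAE]
3. ∠EAX = 62°  [X on ray AY]

∠EAX = 62°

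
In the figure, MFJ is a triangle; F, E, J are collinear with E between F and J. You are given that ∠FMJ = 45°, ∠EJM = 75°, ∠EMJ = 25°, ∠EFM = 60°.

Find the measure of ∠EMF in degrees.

1. ∠JEM = 80°  [△MEJ]
2. ∠FEM = 100°  [linear pair at E on FJ]
3. ∠EMF = 20°  [△MFE]

∠EMF = 20°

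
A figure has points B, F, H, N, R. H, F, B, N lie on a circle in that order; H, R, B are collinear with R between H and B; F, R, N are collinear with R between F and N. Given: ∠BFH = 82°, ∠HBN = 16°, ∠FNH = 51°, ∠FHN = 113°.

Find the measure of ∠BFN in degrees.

1. ∠BNH = 98°  [cyclic HFBN, opposite ∠F+∠N]
2. ∠BHN = 66°  [△HBN]
3. ∠BFN = 66°  [same arc BN]

∠BFN = 66°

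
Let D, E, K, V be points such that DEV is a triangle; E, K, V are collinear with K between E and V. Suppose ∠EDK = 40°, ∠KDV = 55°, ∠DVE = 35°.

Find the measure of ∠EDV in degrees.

1. ∠DVK = 35°  [K on ray VE]
2. ∠DKV = 90°  [△DKV]
3. ∠DKE = 90°  [linear pair at K on EV]
4. ∠DEK = 50°  [△DEK]
5. ∠DEV = 50°  [K on ray EV]
6. ∠EDV = 95°  [△DEV]

∠EDV = 95°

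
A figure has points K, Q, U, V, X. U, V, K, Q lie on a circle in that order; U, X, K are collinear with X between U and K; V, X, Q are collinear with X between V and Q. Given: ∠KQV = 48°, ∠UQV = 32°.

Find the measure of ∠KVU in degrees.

1. ∠KUV = 48°  [same arc VK]
2. ∠UKV = 32°  [same arc UV]
3. ∠KVU = 100°  [△UVK]

∠KVU = 100°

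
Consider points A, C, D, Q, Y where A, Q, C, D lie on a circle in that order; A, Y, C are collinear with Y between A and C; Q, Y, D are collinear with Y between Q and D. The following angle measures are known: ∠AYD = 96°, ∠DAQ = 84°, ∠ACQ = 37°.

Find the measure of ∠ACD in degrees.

∠ACD = 59°

1. ∠CYQ = 96°  [vertical angles at Y]
2. ∠CYD = 84°  [linear pair at Y on AC]
3. ∠DCQ = 96°  [cyclic AQCD, opposite ∠A+∠C]
4. ∠CQD = 47°  [△QYC]
5. ∠CDQ = 37°  [△QCD]
6. ∠ACD = 59°  [△CYD]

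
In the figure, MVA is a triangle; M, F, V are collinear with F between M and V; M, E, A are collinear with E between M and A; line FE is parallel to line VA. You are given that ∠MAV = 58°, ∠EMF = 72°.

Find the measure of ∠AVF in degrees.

1. ∠FEM = 58°  [FE∥VA, corresponding at E]
2. ∠EFM = 50°  [△MFE]
3. ∠EFV = 130°  [linear pair at F on MV]
4. ∠AVF = 50°  [FE∥VA, co-interior at V–F]

∠AVF = 50°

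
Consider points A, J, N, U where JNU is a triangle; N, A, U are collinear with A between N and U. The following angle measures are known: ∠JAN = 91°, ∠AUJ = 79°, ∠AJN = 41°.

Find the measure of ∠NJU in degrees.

∠NJU = 53°

1. ∠ANJ = 48°  [△JNA]
2. ∠JUN = 79°  [A on ray UN]
3. ∠JNU = 48°  [A on ray NU]
4. ∠NJU = 53°  [△JNU]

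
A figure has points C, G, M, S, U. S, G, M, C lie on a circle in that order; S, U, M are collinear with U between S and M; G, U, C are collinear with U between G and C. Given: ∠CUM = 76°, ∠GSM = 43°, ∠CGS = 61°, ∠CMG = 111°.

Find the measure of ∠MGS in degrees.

∠MGS = 87°

1. ∠GUS = 76°  [vertical angles at U]
2. ∠GCM = 43°  [same arc GM]
3. ∠CGM = 26°  [△GMC]
4. ∠GUM = 104°  [linear pair at U on SM]
5. ∠GMS = 50°  [△GUM]
6. ∠MGS = 87°  [△SGM]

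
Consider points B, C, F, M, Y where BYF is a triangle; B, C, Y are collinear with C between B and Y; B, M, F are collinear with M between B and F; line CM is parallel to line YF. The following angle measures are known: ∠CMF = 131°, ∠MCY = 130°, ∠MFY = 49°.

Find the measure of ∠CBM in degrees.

1. ∠BMC = 49°  [linear pair at M on BF]
2. ∠BCM = 50°  [linear pair at C on BY]
3. ∠CBM = 81°  [△BCM]

∠CBM = 81°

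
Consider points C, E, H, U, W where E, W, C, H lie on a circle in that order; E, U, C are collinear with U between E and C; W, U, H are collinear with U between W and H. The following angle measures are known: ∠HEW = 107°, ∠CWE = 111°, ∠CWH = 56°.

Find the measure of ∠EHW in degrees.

1. ∠CHE = 69°  [cyclic EWCH, opposite ∠W+∠H]
2. ∠CEH = 56°  [same arc CH]
3. ∠ECH = 55°  [△ECH]
4. ∠EWH = 55°  [same arc EH]
5. ∠EHW = 18°  [△EWH]

∠EHW = 18°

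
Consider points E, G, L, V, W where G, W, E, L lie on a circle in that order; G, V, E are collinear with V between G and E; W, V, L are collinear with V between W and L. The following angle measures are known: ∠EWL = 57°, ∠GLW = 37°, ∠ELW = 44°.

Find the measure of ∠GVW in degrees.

1. ∠GEW = 37°  [same arc GW]
2. ∠EVW = 86°  [△WVE]
3. ∠GVW = 94°  [linear pair at V on GE]

∠GVW = 94°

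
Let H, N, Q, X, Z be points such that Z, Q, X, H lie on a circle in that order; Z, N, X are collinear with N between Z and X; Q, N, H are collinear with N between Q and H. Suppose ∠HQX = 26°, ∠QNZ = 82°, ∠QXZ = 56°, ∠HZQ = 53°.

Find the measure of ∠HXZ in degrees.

∠HXZ = 71°

1. ∠QHZ = 56°  [same arc ZQ]
2. ∠HQZ = 71°  [△ZQH]
3. ∠HXZ = 71°  [same arc ZH]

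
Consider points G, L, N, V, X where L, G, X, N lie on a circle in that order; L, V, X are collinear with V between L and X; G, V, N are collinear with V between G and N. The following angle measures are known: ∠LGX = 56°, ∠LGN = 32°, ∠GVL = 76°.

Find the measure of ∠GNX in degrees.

1. ∠LXN = 32°  [same arc LN]
2. ∠NVX = 76°  [vertical angles at V]
3. ∠GNX = 72°  [△XVN]

∠GNX = 72°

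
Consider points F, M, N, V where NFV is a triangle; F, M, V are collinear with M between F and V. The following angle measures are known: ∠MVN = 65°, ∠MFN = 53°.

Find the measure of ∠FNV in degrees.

∠FNV = 62°

1. ∠FVN = 65°  [M on ray VF]
2. ∠NFV = 53°  [M on ray FV]
3. ∠FNV = 62°  [△NFV]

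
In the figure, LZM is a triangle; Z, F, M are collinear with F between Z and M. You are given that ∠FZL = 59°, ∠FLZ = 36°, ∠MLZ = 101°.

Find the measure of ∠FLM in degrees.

∠FLM = 65°

1. ∠LFZ = 85°  [△LZF]
2. ∠LZM = 59°  [F on ray ZM]
3. ∠LMZ = 20°  [△LZM]
4. ∠LFM = 95°  [linear pair at F on ZM]
5. ∠FML = 20°  [F on ray MZ]
6. ∠FLM = 65°  [△LFM]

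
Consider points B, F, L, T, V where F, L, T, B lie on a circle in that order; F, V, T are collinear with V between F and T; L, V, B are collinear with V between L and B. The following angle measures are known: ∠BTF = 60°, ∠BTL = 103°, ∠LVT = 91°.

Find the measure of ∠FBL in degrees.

∠FBL = 43°

1. ∠BLF = 60°  [same arc FB]
2. ∠BFL = 77°  [cyclic FLTB, opposite ∠F+∠T]
3. ∠FBL = 43°  [△FLB]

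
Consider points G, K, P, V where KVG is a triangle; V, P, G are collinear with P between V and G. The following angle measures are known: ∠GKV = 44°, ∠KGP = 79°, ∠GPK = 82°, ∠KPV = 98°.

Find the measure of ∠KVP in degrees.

1. ∠KGV = 79°  [P on ray GV]
2. ∠GVK = 57°  [△KVG]
3. ∠KVP = 57°  [P on ray VG]

∠KVP = 57°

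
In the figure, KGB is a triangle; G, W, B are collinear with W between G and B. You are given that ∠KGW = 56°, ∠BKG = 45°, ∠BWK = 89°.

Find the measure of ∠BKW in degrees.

1. ∠BGK = 56°  [W on ray GB]
2. ∠GBK = 79°  [△KGB]
3. ∠KBW = 79°  [W on ray BG]
4. ∠BKW = 12°  [△KWB]

∠BKW = 12°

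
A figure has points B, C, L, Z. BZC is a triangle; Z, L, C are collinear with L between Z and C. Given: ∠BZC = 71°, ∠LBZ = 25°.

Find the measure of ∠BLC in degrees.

1. ∠BZL = 71°  [L on ray ZC]
2. ∠BLZ = 84°  [△BZL]
3. ∠BLC = 96°  [linear pair at L on ZC]

∠BLC = 96°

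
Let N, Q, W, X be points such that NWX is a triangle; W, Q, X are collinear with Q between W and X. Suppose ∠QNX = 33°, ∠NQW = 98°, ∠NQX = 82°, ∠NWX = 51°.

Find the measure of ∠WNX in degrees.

1. ∠NXQ = 65°  [△NQX]
2. ∠NXW = 65°  [Q on ray XW]
3. ∠WNX = 64°  [△NWX]

∠WNX = 64°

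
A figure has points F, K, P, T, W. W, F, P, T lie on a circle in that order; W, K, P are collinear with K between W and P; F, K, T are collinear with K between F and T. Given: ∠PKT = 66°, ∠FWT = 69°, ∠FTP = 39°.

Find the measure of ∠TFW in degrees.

1. ∠FKW = 66°  [vertical angles at K]
2. ∠FWP = 39°  [same arc FP]
3. ∠TFW = 75°  [△WKF]

∠TFW = 75°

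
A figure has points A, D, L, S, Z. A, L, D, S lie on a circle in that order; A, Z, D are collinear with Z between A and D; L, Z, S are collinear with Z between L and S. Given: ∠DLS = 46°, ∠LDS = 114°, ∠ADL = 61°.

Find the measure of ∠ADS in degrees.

1. ∠LAS = 66°  [cyclic ALDS, opposite ∠A+∠D]
2. ∠ASL = 61°  [same arc AL]
3. ∠ALS = 53°  [△ALS]
4. ∠ADS = 53°  [same arc AS]

∠ADS = 53°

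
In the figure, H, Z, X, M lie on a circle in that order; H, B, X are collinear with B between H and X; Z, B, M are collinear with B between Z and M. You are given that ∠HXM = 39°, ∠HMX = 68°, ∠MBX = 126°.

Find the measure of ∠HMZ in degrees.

1. ∠MHX = 73°  [△HXM]
2. ∠HBM = 54°  [linear pair at B on HX]
3. ∠HMZ = 53°  [△HBM]

∠HMZ = 53°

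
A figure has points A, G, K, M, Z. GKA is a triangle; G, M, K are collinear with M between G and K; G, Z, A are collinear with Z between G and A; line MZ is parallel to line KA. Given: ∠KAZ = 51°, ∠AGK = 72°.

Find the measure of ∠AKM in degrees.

∠AKM = 57°

1. ∠GAK = 51°  [Z on ray AG]
2. ∠AKG = 57°  [△GKA]
3. ∠AKM = 57°  [M on ray KG]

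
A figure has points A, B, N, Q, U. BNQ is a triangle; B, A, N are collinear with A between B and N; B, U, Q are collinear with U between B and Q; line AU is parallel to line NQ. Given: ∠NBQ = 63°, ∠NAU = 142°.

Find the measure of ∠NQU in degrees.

1. ∠ABU = 63°  [A on BN, U on BQ]
2. ∠BAU = 38°  [linear pair at A on BN]
3. ∠AUB = 79°  [△BAU]
4. ∠AUQ = 101°  [linear pair at U on BQ]
5. ∠NQU = 79°  [AU∥NQ, co-interior at Q–U]

∠NQU = 79°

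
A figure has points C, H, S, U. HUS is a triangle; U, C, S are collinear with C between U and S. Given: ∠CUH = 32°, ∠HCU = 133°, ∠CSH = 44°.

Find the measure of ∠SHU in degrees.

1. ∠HUS = 32°  [C on ray US]
2. ∠HSU = 44°  [C on ray SU]
3. ∠SHU = 104°  [△HUS]

∠SHU = 104°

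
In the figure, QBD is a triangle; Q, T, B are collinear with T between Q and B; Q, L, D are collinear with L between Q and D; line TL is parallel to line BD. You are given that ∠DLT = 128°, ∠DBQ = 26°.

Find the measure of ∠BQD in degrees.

∠BQD = 102°

1. ∠QLT = 52°  [linear pair at L on QD]
2. ∠LTQ = 26°  [TL∥BD, corresponding at T]
3. ∠LQT = 102°  [△QTL]
4. ∠BQD = 102°  [T on QB, L on QD]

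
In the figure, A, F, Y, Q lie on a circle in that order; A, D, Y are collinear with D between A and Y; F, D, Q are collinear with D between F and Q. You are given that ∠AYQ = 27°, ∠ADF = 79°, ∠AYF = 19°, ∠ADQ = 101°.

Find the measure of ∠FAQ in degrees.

∠FAQ = 134°

1. ∠AFQ = 27°  [same arc AQ]
2. ∠AQF = 19°  [same arc AF]
3. ∠FAQ = 134°  [△AFQ]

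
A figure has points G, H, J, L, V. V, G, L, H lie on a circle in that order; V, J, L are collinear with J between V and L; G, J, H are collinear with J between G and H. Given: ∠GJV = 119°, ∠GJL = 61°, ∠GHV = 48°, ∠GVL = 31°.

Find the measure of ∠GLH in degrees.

1. ∠HGV = 30°  [△VJG]
2. ∠GVH = 102°  [△VGH]
3. ∠GLH = 78°  [cyclic VGLH, opposite ∠V+∠L]

∠GLH = 78°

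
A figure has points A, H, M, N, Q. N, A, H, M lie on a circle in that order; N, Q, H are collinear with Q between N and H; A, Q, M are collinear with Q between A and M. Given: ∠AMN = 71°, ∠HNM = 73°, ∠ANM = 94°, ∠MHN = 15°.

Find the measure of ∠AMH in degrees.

1. ∠HAM = 73°  [same arc HM]
2. ∠AHM = 86°  [cyclic NAHM, opposite ∠N+∠H]
3. ∠AMH = 21°  [△AHM]

∠AMH = 21°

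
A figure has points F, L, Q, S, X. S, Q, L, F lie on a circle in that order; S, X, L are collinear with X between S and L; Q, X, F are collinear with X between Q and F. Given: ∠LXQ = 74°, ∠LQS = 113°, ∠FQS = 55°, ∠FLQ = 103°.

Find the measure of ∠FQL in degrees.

1. ∠LFS = 67°  [cyclic SQLF, opposite ∠Q+∠F]
2. ∠FLS = 55°  [same arc SF]
3. ∠FSL = 58°  [△SLF]
4. ∠FQL = 58°  [same arc LF]

∠FQL = 58°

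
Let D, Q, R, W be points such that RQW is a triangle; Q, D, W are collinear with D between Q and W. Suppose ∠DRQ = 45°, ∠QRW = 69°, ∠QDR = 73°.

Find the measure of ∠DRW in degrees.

∠DRW = 24°

1. ∠DQR = 62°  [△RQD]
2. ∠RDW = 107°  [linear pair at D on QW]
3. ∠RQW = 62°  [D on ray QW]
4. ∠QWR = 49°  [△RQW]
5. ∠DWR = 49°  [D on ray WQ]
6. ∠DRW = 24°  [△RDW]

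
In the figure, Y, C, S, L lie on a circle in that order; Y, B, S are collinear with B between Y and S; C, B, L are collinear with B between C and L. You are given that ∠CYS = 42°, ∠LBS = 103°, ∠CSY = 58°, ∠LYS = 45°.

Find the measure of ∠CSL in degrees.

∠CSL = 93°

1. ∠CLS = 42°  [same arc CS]
2. ∠LCS = 45°  [same arc SL]
3. ∠CSL = 93°  [△CSL]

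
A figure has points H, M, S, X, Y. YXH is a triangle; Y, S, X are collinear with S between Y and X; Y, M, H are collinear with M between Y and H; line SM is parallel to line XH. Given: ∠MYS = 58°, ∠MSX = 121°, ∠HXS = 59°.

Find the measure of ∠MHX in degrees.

∠MHX = 63°

1. ∠HYX = 58°  [S on YX, M on YH]
2. ∠HXY = 59°  [S on ray XY]
3. ∠XHY = 63°  [△YXH]
4. ∠MHX = 63°  [M on ray HY]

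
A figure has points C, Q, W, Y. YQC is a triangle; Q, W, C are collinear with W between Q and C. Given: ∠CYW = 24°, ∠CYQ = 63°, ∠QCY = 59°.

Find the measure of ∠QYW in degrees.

∠QYW = 39°

1. ∠CQY = 58°  [△YQC]
2. ∠WCY = 59°  [W on ray CQ]
3. ∠WQY = 58°  [W on ray QC]
4. ∠CWY = 97°  [△YWC]
5. ∠QWY = 83°  [linear pair at W on QC]
6. ∠QYW = 39°  [△YQW]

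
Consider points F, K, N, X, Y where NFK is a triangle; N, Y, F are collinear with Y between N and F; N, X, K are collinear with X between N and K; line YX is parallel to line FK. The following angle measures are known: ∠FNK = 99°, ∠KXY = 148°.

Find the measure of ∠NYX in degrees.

∠NYX = 49°

1. ∠XNY = 99°  [Y on NF, X on NK]
2. ∠NXY = 32°  [linear pair at X on NK]
3. ∠NYX = 49°  [△NYX]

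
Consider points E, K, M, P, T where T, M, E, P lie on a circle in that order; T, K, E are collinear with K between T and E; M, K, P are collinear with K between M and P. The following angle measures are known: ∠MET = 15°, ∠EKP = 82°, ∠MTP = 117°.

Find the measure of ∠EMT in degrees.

1. ∠MPT = 15°  [same arc TM]
2. ∠MKT = 82°  [vertical angles at K]
3. ∠PMT = 48°  [△TMP]
4. ∠ETM = 50°  [△TKM]
5. ∠EMT = 115°  [△TME]

∠EMT = 115°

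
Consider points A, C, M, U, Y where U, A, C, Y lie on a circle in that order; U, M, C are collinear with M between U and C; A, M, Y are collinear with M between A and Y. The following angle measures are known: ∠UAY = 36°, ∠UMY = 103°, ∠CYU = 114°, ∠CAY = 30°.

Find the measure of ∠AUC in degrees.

1. ∠AMC = 103°  [vertical angles at M]
2. ∠CAU = 66°  [cyclic UACY, opposite ∠A+∠Y]
3. ∠ACU = 47°  [△AMC]
4. ∠AUC = 67°  [△UAC]

∠AUC = 67°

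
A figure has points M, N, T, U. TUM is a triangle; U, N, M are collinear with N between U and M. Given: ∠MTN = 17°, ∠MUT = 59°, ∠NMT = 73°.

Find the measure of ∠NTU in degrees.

1. ∠MNT = 90°  [△TNM]
2. ∠NUT = 59°  [N on ray UM]
3. ∠TNU = 90°  [linear pair at N on UM]
4. ∠NTU = 31°  [△TUN]

∠NTU = 31°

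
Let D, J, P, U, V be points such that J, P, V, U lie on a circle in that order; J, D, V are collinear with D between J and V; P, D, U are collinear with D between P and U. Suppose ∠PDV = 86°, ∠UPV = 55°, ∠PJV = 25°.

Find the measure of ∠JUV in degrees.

∠JUV = 64°

1. ∠JVP = 39°  [△PDV]
2. ∠JPV = 116°  [△JPV]
3. ∠JUV = 64°  [cyclic JPVU, opposite ∠P+∠U]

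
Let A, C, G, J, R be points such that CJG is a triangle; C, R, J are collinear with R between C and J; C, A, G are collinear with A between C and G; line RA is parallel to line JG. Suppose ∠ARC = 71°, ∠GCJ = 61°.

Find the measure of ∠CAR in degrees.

∠CAR = 48°

1. ∠CJG = 71°  [RA∥JG, corresponding at R]
2. ∠CGJ = 48°  [△CJG]
3. ∠CAR = 48°  [RA∥JG, corresponding at A]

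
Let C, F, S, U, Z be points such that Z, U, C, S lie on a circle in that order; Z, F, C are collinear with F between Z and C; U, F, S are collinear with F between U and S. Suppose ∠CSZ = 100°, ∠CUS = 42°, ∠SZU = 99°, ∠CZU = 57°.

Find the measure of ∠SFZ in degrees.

1. ∠CZS = 42°  [same arc CS]
2. ∠CSU = 57°  [same arc UC]
3. ∠SCZ = 38°  [△ZCS]
4. ∠CFS = 85°  [△CFS]
5. ∠SFZ = 95°  [linear pair at F on ZC]

∠SFZ = 95°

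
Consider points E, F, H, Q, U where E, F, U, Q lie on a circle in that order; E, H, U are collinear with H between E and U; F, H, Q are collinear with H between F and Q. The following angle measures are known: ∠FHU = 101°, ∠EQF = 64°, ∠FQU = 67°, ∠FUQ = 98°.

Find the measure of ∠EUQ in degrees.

1. ∠EHQ = 101°  [vertical angles at H]
2. ∠QHU = 79°  [linear pair at H on EU]
3. ∠EUQ = 34°  [△UHQ]

∠EUQ = 34°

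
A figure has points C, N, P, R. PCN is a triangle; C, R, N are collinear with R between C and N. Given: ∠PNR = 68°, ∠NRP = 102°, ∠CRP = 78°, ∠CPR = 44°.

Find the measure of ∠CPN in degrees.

1. ∠CNP = 68°  [R on ray NC]
2. ∠PCR = 58°  [△PCR]
3. ∠NCP = 58°  [R on ray CN]
4. ∠CPN = 54°  [△PCN]

∠CPN = 54°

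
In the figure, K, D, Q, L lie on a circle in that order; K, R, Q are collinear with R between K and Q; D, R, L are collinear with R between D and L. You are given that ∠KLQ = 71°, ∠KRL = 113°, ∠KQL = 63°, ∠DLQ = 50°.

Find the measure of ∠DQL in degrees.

∠DQL = 84°

1. ∠LKQ = 46°  [△KQL]
2. ∠LDQ = 46°  [same arc QL]
3. ∠DQL = 84°  [△DQL]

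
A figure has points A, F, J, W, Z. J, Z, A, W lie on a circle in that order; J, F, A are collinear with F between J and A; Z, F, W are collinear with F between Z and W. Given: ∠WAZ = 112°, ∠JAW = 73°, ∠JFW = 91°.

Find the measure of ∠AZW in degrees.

∠AZW = 50°

1. ∠AFW = 89°  [linear pair at F on JA]
2. ∠AWZ = 18°  [△AFW]
3. ∠AZW = 50°  [△ZAW]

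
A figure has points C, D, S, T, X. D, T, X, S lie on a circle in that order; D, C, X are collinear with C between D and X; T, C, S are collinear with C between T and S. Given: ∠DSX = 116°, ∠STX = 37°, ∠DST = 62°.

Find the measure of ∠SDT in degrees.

∠SDT = 91°

1. ∠SDX = 37°  [same arc XS]
2. ∠DXS = 27°  [△DXS]
3. ∠DTS = 27°  [same arc DS]
4. ∠SDT = 91°  [△DTS]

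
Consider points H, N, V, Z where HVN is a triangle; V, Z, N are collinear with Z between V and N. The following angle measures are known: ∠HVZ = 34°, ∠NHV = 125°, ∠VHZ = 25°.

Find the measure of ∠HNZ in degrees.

1. ∠HVN = 34°  [Z on ray VN]
2. ∠HNV = 21°  [△HVN]
3. ∠HNZ = 21°  [Z on ray NV]

∠HNZ = 21°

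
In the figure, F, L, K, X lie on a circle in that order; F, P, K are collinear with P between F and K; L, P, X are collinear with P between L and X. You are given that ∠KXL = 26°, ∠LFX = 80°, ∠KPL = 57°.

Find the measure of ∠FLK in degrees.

∠FLK = 85°

1. ∠KFL = 26°  [same arc LK]
2. ∠LKX = 100°  [cyclic FLKX, opposite ∠F+∠K]
3. ∠KLX = 54°  [△LKX]
4. ∠FKL = 69°  [△LPK]
5. ∠FLK = 85°  [△FLK]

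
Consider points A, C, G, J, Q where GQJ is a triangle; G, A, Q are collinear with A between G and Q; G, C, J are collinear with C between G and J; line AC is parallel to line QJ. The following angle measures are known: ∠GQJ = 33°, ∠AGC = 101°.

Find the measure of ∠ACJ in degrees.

∠ACJ = 134°

1. ∠CAG = 33°  [AC∥QJ, corresponding at A]
2. ∠ACG = 46°  [△GAC]
3. ∠ACJ = 134°  [linear pair at C on GJ]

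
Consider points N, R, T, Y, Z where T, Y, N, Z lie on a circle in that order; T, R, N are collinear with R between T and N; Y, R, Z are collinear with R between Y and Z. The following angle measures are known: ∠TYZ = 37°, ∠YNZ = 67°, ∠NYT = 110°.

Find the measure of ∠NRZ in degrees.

1. ∠TNZ = 37°  [same arc TZ]
2. ∠YTZ = 113°  [cyclic TYNZ, opposite ∠T+∠N]
3. ∠NZT = 70°  [cyclic TYNZ, opposite ∠Y+∠Z]
4. ∠NTZ = 73°  [△TNZ]
5. ∠TZY = 30°  [△TYZ]
6. ∠TRZ = 77°  [△TRZ]
7. ∠NRZ = 103°  [linear pair at R on TN]

∠NRZ = 103°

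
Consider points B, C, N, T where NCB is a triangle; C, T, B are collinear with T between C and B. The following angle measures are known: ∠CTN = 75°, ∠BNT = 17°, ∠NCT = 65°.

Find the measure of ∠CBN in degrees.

∠CBN = 58°

1. ∠BTN = 105°  [linear pair at T on CB]
2. ∠NBT = 58°  [△NTB]
3. ∠CBN = 58°  [T on ray BC]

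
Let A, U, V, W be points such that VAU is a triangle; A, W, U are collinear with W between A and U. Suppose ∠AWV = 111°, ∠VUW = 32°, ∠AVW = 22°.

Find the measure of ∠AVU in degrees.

1. ∠VAW = 47°  [△VAW]
2. ∠AUV = 32°  [W on ray UA]
3. ∠UAV = 47°  [W on ray AU]
4. ∠AVU = 101°  [△VAU]

∠AVU = 101°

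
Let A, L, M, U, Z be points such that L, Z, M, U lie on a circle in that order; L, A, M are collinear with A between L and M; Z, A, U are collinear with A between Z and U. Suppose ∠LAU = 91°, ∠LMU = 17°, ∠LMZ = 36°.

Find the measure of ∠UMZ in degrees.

1. ∠MAZ = 91°  [vertical angles at A]
2. ∠MAU = 89°  [linear pair at A on LM]
3. ∠MUZ = 74°  [△MAU]
4. ∠MZU = 53°  [△ZAM]
5. ∠UMZ = 53°  [△ZMU]

∠UMZ = 53°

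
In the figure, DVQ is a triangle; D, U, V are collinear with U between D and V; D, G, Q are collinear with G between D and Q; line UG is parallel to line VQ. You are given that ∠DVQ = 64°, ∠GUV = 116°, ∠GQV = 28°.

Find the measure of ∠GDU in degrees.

1. ∠DQV = 28°  [G on ray QD]
2. ∠QDV = 88°  [△DVQ]
3. ∠GDU = 88°  [U on DV, G on DQ]

∠GDU = 88°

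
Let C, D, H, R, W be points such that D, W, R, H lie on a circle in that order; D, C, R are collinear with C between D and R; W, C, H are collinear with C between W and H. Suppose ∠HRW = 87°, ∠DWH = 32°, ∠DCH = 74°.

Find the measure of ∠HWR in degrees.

1. ∠HDW = 93°  [cyclic DWRH, opposite ∠D+∠R]
2. ∠DHW = 55°  [△DWH]
3. ∠RCW = 74°  [vertical angles at C]
4. ∠DRW = 55°  [same arc DW]
5. ∠HWR = 51°  [△WCR]

∠HWR = 51°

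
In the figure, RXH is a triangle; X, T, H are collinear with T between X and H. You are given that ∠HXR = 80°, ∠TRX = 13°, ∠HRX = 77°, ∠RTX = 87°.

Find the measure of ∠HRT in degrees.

1. ∠RHX = 23°  [△RXH]
2. ∠HTR = 93°  [linear pair at T on XH]
3. ∠RHT = 23°  [T on ray HX]
4. ∠HRT = 64°  [△RTH]

∠HRT = 64°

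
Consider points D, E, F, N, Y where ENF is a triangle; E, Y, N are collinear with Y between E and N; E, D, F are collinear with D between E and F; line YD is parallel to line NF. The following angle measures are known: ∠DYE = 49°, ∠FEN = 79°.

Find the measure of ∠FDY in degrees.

1. ∠ENF = 49°  [YD∥NF, corresponding at Y]
2. ∠EFN = 52°  [△ENF]
3. ∠EDY = 52°  [YD∥NF, corresponding at D]
4. ∠FDY = 128°  [linear pair at D on EF]

∠FDY = 128°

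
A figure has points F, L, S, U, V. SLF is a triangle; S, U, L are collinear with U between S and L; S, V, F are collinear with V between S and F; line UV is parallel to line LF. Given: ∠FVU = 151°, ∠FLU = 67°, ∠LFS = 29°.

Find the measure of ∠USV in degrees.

∠USV = 84°

1. ∠FLS = 67°  [U on ray LS]
2. ∠FSL = 84°  [△SLF]
3. ∠USV = 84°  [U on SL, V on SF]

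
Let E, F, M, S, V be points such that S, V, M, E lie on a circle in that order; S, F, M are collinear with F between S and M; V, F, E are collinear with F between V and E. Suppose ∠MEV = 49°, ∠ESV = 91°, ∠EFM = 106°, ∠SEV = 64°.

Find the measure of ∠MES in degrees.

1. ∠EMS = 25°  [△MFE]
2. ∠EFS = 74°  [linear pair at F on SM]
3. ∠ESM = 42°  [△SFE]
4. ∠MES = 113°  [△SME]

∠MES = 113°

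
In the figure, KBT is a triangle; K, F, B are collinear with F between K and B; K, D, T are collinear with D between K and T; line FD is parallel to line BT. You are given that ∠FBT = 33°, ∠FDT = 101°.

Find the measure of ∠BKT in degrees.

∠BKT = 68°

1. ∠KBT = 33°  [F on ray BK]
2. ∠FDK = 79°  [linear pair at D on KT]
3. ∠DFK = 33°  [FD∥BT, corresponding at F]
4. ∠DKF = 68°  [△KFD]
5. ∠BKT = 68°  [F on KB, D on KT]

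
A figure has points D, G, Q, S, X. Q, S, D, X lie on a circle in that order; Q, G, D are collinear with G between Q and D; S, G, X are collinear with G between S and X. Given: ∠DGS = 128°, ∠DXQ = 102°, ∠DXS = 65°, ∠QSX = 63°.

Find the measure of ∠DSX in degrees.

1. ∠DSQ = 78°  [cyclic QSDX, opposite ∠S+∠X]
2. ∠DQS = 65°  [same arc SD]
3. ∠QDS = 37°  [△QSD]
4. ∠DSX = 15°  [△SGD]

∠DSX = 15°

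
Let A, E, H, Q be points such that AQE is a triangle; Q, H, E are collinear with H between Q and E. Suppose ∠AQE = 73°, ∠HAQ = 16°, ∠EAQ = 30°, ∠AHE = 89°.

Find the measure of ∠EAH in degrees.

∠EAH = 14°

1. ∠AEQ = 77°  [△AQE]
2. ∠AEH = 77°  [H on ray EQ]
3. ∠EAH = 14°  [△AHE]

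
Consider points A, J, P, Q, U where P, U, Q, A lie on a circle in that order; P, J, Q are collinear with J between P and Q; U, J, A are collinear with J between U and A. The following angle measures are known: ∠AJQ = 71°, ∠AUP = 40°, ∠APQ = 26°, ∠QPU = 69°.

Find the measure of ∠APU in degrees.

1. ∠AJP = 109°  [linear pair at J on PQ]
2. ∠PAU = 45°  [△PJA]
3. ∠APU = 95°  [△PUA]

∠APU = 95°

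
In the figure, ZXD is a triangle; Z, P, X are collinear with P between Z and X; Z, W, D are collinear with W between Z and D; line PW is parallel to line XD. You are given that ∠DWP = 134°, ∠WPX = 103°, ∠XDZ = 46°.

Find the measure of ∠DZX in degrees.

1. ∠PWZ = 46°  [linear pair at W on ZD]
2. ∠WPZ = 77°  [linear pair at P on ZX]
3. ∠PZW = 57°  [△ZPW]
4. ∠DZX = 57°  [P on ZX, W on ZD]

∠DZX = 57°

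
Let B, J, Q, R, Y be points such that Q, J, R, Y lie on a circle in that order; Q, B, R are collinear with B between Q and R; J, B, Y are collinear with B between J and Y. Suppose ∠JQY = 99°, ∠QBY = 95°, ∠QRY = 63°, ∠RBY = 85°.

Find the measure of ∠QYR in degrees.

1. ∠JRY = 81°  [cyclic QJRY, opposite ∠Q+∠R]
2. ∠JYR = 32°  [△RBY]
3. ∠RJY = 67°  [△JRY]
4. ∠RQY = 67°  [same arc RY]
5. ∠QYR = 50°  [△QRY]

∠QYR = 50°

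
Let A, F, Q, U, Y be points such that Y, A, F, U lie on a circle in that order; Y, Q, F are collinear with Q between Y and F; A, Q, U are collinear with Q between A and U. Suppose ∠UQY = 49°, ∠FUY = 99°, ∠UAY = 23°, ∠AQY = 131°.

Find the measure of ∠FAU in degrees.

∠FAU = 58°

1. ∠AQF = 49°  [vertical angles at Q]
2. ∠FAY = 81°  [cyclic YAFU, opposite ∠A+∠U]
3. ∠AYF = 26°  [△YQA]
4. ∠AFY = 73°  [△YAF]
5. ∠FAU = 58°  [△AQF]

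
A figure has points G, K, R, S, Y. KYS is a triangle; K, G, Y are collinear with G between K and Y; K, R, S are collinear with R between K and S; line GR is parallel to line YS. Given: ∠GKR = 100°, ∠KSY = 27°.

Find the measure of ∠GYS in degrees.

1. ∠SKY = 100°  [G on KY, R on KS]
2. ∠KYS = 53°  [△KYS]
3. ∠GYS = 53°  [G on ray YK]

∠GYS = 53°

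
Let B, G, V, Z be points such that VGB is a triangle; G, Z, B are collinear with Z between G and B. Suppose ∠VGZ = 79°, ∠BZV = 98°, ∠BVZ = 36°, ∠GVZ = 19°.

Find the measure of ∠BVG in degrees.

1. ∠BGV = 79°  [Z on ray GB]
2. ∠VBZ = 46°  [△VZB]
3. ∠GBV = 46°  [Z on ray BG]
4. ∠BVG = 55°  [△VGB]

∠BVG = 55°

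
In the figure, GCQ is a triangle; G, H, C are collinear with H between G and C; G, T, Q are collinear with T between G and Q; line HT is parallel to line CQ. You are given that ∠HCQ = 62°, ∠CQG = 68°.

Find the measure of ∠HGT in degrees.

∠HGT = 50°

1. ∠GCQ = 62°  [H on ray CG]
2. ∠CGQ = 50°  [△GCQ]
3. ∠HGT = 50°  [H on GC, T on GQ]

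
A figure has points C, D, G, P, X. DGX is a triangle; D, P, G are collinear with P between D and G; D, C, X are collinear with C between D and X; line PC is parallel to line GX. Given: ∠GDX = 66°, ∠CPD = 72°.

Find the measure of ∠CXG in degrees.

1. ∠CDP = 66°  [P on DG, C on DX]
2. ∠DCP = 42°  [△DPC]
3. ∠PCX = 138°  [linear pair at C on DX]
4. ∠CXG = 42°  [PC∥GX, co-interior at X–C]

∠CXG = 42°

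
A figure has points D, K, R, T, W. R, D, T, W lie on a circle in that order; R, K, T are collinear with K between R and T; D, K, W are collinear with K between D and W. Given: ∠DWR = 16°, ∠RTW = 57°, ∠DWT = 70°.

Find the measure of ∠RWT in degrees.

1. ∠DTR = 16°  [same arc RD]
2. ∠DRT = 70°  [same arc DT]
3. ∠RDT = 94°  [△RDT]
4. ∠RWT = 86°  [cyclic RDTW, opposite ∠D+∠W]

∠RWT = 86°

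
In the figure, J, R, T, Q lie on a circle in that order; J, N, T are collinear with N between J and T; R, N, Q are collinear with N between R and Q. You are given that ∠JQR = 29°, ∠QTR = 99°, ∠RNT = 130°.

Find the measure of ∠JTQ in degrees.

∠JTQ = 70°

1. ∠QJR = 81°  [cyclic JRTQ, opposite ∠J+∠T]
2. ∠JRQ = 70°  [△JRQ]
3. ∠JTQ = 70°  [same arc JQ]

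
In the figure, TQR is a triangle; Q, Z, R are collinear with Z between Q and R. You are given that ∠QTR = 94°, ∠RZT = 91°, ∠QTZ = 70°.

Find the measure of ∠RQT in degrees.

1. ∠QZT = 89°  [linear pair at Z on QR]
2. ∠TQZ = 21°  [△TQZ]
3. ∠RQT = 21°  [Z on ray QR]

∠RQT = 21°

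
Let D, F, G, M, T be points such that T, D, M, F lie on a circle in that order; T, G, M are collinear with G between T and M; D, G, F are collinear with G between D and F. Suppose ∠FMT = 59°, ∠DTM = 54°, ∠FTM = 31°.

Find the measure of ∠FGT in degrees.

1. ∠DFM = 54°  [same arc DM]
2. ∠FGM = 67°  [△MGF]
3. ∠FGT = 113°  [linear pair at G on TM]

∠FGT = 113°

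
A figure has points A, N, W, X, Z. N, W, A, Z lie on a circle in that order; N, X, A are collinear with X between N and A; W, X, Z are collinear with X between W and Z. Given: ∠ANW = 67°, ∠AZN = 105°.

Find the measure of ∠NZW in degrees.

∠NZW = 38°

1. ∠AWN = 75°  [cyclic NWAZ, opposite ∠W+∠Z]
2. ∠NAW = 38°  [△NWA]
3. ∠NZW = 38°  [same arc NW]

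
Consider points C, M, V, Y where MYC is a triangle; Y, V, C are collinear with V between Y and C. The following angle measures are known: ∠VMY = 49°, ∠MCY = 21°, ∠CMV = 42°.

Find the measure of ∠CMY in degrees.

∠CMY = 91°

1. ∠MCV = 21°  [V on ray CY]
2. ∠CVM = 117°  [△MVC]
3. ∠MVY = 63°  [linear pair at V on YC]
4. ∠MYV = 68°  [△MYV]
5. ∠CYM = 68°  [V on ray YC]
6. ∠CMY = 91°  [△MYC]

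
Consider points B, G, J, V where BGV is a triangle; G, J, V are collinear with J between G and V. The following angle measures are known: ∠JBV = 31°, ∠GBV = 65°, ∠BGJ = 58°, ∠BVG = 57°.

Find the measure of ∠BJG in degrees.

∠BJG = 88°

1. ∠BVJ = 57°  [J on ray VG]
2. ∠BJV = 92°  [△BJV]
3. ∠BJG = 88°  [linear pair at J on GV]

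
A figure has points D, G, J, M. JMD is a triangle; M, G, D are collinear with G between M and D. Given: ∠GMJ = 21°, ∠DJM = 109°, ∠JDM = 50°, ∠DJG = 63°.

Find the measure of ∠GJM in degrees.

∠GJM = 46°

1. ∠GDJ = 50°  [G on ray DM]
2. ∠DGJ = 67°  [△JGD]
3. ∠JGM = 113°  [linear pair at G on MD]
4. ∠GJM = 46°  [△JMG]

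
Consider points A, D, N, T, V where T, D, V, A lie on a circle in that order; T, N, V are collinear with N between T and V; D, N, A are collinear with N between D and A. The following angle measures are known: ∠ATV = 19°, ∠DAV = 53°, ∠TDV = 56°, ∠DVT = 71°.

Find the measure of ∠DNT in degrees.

1. ∠ADV = 19°  [same arc VA]
2. ∠DNV = 90°  [△DNV]
3. ∠DNT = 90°  [linear pair at N on TV]

∠DNT = 90°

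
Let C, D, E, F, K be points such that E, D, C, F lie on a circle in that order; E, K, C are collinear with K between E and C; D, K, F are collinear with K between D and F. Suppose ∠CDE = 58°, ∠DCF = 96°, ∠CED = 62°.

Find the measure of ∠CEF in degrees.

1. ∠CFD = 62°  [same arc DC]
2. ∠CDF = 22°  [△DCF]
3. ∠CEF = 22°  [same arc CF]

∠CEF = 22°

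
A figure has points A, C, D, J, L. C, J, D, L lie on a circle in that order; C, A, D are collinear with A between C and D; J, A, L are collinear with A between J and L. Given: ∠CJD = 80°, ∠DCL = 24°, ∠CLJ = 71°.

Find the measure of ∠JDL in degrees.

∠JDL = 127°

1. ∠CLD = 100°  [cyclic CJDL, opposite ∠J+∠L]
2. ∠CDL = 56°  [△CDL]
3. ∠CJL = 56°  [same arc CL]
4. ∠JCL = 53°  [△CJL]
5. ∠JDL = 127°  [cyclic CJDL, opposite ∠C+∠D]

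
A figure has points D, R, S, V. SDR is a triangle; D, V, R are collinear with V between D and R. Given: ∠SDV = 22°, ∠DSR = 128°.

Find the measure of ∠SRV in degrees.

1. ∠RDS = 22°  [V on ray DR]
2. ∠DRS = 30°  [△SDR]
3. ∠SRV = 30°  [V on ray RD]

∠SRV = 30°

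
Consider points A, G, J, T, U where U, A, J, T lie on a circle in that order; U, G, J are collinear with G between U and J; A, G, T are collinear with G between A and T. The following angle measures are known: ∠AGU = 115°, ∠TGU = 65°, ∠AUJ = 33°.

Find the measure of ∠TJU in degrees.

∠TJU = 32°

1. ∠JGT = 115°  [vertical angles at G]
2. ∠ATJ = 33°  [same arc AJ]
3. ∠TJU = 32°  [△JGT]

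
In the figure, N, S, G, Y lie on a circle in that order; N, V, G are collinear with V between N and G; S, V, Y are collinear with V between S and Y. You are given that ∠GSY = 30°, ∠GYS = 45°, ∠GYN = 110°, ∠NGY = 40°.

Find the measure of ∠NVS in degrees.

1. ∠GNS = 45°  [same arc SG]
2. ∠NSY = 40°  [same arc NY]
3. ∠NVS = 95°  [△NVS]

∠NVS = 95°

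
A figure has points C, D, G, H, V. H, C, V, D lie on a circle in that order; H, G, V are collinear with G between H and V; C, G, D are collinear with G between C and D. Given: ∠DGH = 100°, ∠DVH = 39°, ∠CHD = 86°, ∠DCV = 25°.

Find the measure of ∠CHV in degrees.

∠CHV = 61°

1. ∠CGV = 100°  [vertical angles at G]
2. ∠DCH = 39°  [same arc HD]
3. ∠CGH = 80°  [linear pair at G on HV]
4. ∠CHV = 61°  [△HGC]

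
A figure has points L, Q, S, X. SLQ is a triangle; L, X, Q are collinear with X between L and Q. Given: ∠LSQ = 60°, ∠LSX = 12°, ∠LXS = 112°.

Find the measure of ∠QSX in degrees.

1. ∠SLX = 56°  [△SLX]
2. ∠QXS = 68°  [linear pair at X on LQ]
3. ∠QLS = 56°  [X on ray LQ]
4. ∠LQS = 64°  [△SLQ]
5. ∠SQX = 64°  [X on ray QL]
6. ∠QSX = 48°  [△SXQ]

∠QSX = 48°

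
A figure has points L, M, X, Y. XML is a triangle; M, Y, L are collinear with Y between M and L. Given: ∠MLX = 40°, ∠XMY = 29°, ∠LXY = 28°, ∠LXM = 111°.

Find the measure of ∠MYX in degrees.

∠MYX = 68°

1. ∠XLY = 40°  [Y on ray LM]
2. ∠LYX = 112°  [△XYL]
3. ∠MYX = 68°  [linear pair at Y on ML]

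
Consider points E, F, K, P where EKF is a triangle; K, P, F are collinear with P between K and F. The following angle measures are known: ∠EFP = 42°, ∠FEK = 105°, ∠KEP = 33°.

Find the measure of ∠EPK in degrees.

∠EPK = 114°

1. ∠EFK = 42°  [P on ray FK]
2. ∠EKF = 33°  [△EKF]
3. ∠EKP = 33°  [P on ray KF]
4. ∠EPK = 114°  [△EKP]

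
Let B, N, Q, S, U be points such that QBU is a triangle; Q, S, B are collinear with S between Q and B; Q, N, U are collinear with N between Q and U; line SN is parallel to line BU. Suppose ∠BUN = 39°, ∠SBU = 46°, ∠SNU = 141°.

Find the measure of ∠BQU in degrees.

1. ∠BUQ = 39°  [N on ray UQ]
2. ∠QBU = 46°  [S on ray BQ]
3. ∠BQU = 95°  [△QBU]

∠BQU = 95°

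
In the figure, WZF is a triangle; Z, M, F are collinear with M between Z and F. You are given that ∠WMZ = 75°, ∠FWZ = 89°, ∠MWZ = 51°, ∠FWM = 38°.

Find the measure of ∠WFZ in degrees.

∠WFZ = 37°

1. ∠FMW = 105°  [linear pair at M on ZF]
2. ∠MFW = 37°  [△WMF]
3. ∠WFZ = 37°  [M on ray FZ]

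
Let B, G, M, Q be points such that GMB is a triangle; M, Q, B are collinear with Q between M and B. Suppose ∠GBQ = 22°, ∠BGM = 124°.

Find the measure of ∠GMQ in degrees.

∠GMQ = 34°

1. ∠GBM = 22°  [Q on ray BM]
2. ∠BMG = 34°  [△GMB]
3. ∠GMQ = 34°  [Q on ray MB]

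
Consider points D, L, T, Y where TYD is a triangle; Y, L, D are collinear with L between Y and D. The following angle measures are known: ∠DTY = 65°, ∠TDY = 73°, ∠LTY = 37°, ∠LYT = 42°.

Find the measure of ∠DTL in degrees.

1. ∠LDT = 73°  [L on ray DY]
2. ∠TLY = 101°  [△TYL]
3. ∠DLT = 79°  [linear pair at L on YD]
4. ∠DTL = 28°  [△TLD]

∠DTL = 28°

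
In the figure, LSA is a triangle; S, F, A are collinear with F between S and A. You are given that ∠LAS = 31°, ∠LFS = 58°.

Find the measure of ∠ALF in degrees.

1. ∠FAL = 31°  [F on ray AS]
2. ∠AFL = 122°  [linear pair at F on SA]
3. ∠ALF = 27°  [△LFA]

∠ALF = 27°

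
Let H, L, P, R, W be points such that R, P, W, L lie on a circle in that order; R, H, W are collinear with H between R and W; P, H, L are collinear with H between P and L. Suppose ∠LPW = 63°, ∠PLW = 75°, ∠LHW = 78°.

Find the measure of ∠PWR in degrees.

∠PWR = 15°

1. ∠LRW = 63°  [same arc WL]
2. ∠LHR = 102°  [linear pair at H on RW]
3. ∠PLR = 15°  [△RHL]
4. ∠PWR = 15°  [same arc RP]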